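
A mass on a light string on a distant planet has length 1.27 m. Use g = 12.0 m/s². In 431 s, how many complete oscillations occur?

T = 2π√(L/g) = 2π√(1.27/12.0) = 2.044 s.
Number of complete oscillations = ⌊431/2.044⌋ = ⌊210.9⌋ = 210.

210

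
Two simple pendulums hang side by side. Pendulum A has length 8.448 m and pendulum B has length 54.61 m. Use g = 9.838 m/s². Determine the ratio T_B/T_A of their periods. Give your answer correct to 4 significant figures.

T ∝ √L, so T_B/T_A = √(L_B/L_A) = √(54.61/8.448) = 2.542.

2.542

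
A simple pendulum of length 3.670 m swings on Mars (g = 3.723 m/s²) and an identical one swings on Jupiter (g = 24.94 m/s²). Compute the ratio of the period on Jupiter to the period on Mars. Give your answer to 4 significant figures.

0.3864

T ∝ 1/√g, so T₂/T₁ = √(g₁/g₂) = √(3.723/24.94) = 0.3864.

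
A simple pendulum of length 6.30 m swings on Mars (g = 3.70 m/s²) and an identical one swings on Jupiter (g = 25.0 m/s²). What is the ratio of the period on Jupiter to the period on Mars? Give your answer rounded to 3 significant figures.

T ∝ 1/√g, so T₂/T₁ = √(g₁/g₂) = √(3.70/25.0) = 0.385.

0.385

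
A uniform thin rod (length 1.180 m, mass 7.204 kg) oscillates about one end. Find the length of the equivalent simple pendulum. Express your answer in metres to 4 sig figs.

0.7867 m

The equivalent simple-pendulum length is L_eq = I/(md), where I is about the pivot and d = 0.59000 m.
I_cm = (1/12)mL² = 0.83590 kg·m², so I = I_cm + md² = 0.83590 + 2.5077 = 3.3436 kg·m².
L_eq = 3.3436/(7.204 × 0.59000) = 0.7867 m.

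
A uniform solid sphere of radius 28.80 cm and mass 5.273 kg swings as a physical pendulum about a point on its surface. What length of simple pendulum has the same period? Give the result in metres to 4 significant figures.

The equivalent simple-pendulum length is L_eq = I/(md), where I is about the pivot and d = 0.28800 m.
I_cm = (2/5)mR² = 0.17495 kg·m², so I = I_cm + md² = 0.17495 + 0.43736 = 0.61231 kg·m².
L_eq = 0.61231/(5.273 × 0.28800) = 0.4032 m.

0.4032 m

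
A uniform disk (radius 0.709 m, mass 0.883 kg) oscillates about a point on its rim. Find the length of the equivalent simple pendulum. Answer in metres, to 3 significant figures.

1.06 m

The equivalent simple-pendulum length is L_eq = I/(md), where I is about the pivot and d = 0.7090 m.
I_cm = ½mR² = 0.2219 kg·m², so I = I_cm + md² = 0.2219 + 0.4439 = 0.6658 kg·m².
L_eq = 0.6658/(0.883 × 0.7090) = 1.06 m.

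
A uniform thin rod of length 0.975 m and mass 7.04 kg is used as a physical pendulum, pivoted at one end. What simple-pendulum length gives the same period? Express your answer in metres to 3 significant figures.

The equivalent simple-pendulum length is L_eq = I/(md), where I is about the pivot and d = 0.4875 m.
I_cm = (1/12)mL² = 0.5577 kg·m², so I = I_cm + md² = 0.5577 + 1.673 = 2.231 kg·m².
L_eq = 2.231/(7.04 × 0.4875) = 0.650 m.

0.650 m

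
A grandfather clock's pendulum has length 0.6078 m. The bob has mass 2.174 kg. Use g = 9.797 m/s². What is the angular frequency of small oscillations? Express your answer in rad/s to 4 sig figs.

ω = √(g/L) = √(9.797/0.6078) = 4.015 rad/s.

4.015 rad/s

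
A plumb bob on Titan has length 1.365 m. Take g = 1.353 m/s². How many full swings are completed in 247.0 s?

T = 2π√(L/g) = 2π√(1.365/1.353) = 6.3110 s.
Number of complete oscillations = ⌊247.0/6.3110⌋ = ⌊39.138⌋ = 39.

39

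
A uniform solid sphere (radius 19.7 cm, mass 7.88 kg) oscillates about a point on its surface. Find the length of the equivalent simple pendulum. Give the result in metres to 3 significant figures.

The equivalent simple-pendulum length is L_eq = I/(md), where I is about the pivot and d = 0.1970 m.
I_cm = (2/5)mR² = 0.1223 kg·m², so I = I_cm + md² = 0.1223 + 0.3058 = 0.4281 kg·m².
L_eq = 0.4281/(7.88 × 0.1970) = 0.276 m.

0.276 m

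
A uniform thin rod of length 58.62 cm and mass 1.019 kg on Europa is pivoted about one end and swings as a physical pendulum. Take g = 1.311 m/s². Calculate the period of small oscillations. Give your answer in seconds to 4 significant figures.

3.430 s

For a physical pendulum T = 2π√(I/(mgd)), with d = 0.29310 m from pivot to centre of mass.
I_cm = mL²/12 = 1.019 × 0.5862²/12 = 0.029180 kg·m²; I = I_cm + md² = 0.029180 + 1.019 × 0.29310² = 0.11672 kg·m².
T = 2π√(0.11672/(1.019 × 1.311 × 0.29310)) = 3.430 s.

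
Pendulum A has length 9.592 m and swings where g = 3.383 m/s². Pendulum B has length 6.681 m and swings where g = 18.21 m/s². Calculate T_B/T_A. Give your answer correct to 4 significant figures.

0.3597

T = 2π√(L/g), so T_B/T_A = √((L_B/g_B)/(L_A/g_A)) = √((6.681/18.21)/(9.592/3.383)) = 0.3597.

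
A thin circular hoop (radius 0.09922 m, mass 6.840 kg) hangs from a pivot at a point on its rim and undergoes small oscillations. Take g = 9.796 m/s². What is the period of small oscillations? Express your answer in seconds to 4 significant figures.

0.8943 s

I_cm = mr² = 0.067337 kg·m². The pivot is at distance d = 0.09922 m from the centre of mass.
By the parallel-axis theorem, I = I_cm + md² = 0.067337 + 0.067337 = 0.13467 kg·m².
T = 2π√(I/(mgd)) = 2π√(0.13467/(6.840 × 9.796 × 0.09922)) = 0.8943 s.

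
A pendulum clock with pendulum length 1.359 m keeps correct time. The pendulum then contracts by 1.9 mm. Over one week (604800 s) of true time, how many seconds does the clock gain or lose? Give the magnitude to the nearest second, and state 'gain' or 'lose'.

T ∝ √L, so T'/T = √(1.35710/1.359) = 0.999301.
In 604800 s of true time the clock registers 604800/0.999301 = 605223.2 s, so it gains 423 s.

gain 423 s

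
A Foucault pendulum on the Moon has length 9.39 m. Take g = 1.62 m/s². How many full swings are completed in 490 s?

T = 2π√(L/g) = 2π√(9.39/1.62) = 15.13 s.
Number of complete oscillations = ⌊490/15.13⌋ = ⌊32.39⌋ = 32.

32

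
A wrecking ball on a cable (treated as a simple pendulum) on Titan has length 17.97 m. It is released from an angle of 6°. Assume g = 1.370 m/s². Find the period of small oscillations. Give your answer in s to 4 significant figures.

T = 2π√(L/g) = 2π√(17.97/1.370) = 2π × 3.6217 = 22.76 s.

22.76 s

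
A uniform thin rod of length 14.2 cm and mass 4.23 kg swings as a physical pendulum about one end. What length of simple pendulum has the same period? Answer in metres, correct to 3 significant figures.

The equivalent simple-pendulum length is L_eq = I/(md), where I is about the pivot and d = 0.07100 m.
I_cm = (1/12)mL² = 0.007108 kg·m², so I = I_cm + md² = 0.007108 + 0.02132 = 0.02843 kg·m².
L_eq = 0.02843/(4.23 × 0.07100) = 0.0947 m.

0.0947 m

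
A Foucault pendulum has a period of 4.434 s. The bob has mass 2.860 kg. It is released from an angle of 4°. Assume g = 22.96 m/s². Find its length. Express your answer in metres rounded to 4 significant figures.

From T = 2π√(L/g), L = gT²/(4π²) = 22.96 × 4.4340²/(4π²) = 11.43 m.

11.43 m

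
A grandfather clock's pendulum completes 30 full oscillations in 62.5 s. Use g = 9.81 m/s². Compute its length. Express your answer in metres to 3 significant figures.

1.08 m

T = 62.5/30 = 2.083 s.
From T = 2π√(L/g), L = gT²/(4π²) = 9.81 × 2.083²/(4π²) = 1.08 m.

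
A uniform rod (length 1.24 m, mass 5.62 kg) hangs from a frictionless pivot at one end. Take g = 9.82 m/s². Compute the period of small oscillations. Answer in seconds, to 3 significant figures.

1.82 s

For a physical pendulum T = 2π√(I/(mgd)), with d = 0.6200 m from pivot to centre of mass.
I_cm = mL²/12 = 5.62 × 1.24²/12 = 0.7201 kg·m²; I = I_cm + md² = 0.7201 + 5.62 × 0.6200² = 2.880 kg·m².
T = 2π√(2.880/(5.62 × 9.82 × 0.6200)) = 1.82 s.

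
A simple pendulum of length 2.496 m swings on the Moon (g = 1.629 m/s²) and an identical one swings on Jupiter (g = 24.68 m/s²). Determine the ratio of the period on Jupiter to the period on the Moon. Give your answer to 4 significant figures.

0.2569

T ∝ 1/√g, so T₂/T₁ = √(g₁/g₂) = √(1.629/24.68) = 0.2569.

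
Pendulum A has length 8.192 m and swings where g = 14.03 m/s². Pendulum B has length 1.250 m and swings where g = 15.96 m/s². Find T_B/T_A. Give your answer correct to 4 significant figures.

T = 2π√(L/g), so T_B/T_A = √((L_B/g_B)/(L_A/g_A)) = √((1.250/15.96)/(8.192/14.03)) = 0.3662.

0.3662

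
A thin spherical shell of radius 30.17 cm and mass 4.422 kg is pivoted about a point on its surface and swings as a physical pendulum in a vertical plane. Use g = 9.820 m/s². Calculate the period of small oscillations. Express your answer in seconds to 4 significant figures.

I_cm = (2/3)mr² = 0.26834 kg·m². The pivot is at distance d = 0.3017 m from the centre of mass.
By the parallel-axis theorem, I = I_cm + md² = 0.26834 + 0.40250 = 0.67084 kg·m².
T = 2π√(I/(mgd)) = 2π√(0.67084/(4.422 × 9.820 × 0.3017)) = 1.422 s.

1.422 s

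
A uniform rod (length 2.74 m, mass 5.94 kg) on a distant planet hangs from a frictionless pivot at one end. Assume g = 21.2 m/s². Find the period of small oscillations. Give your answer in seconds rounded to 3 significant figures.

For a physical pendulum T = 2π√(I/(mgd)), with d = 1.370 m from pivot to centre of mass.
I_cm = mL²/12 = 5.94 × 2.74²/12 = 3.716 kg·m²; I = I_cm + md² = 3.716 + 5.94 × 1.370² = 14.87 kg·m².
T = 2π√(14.87/(5.94 × 21.2 × 1.370)) = 1.84 s.

1.84 s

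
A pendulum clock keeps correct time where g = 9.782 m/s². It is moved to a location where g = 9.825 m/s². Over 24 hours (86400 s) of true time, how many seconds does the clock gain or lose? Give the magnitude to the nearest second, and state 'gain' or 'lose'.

gain 190 s

The clock's period scales as T ∝ 1/√g, so T'/T = √(9.782/9.825) = 0.997809.
In 86400 s of true time the clock registers 86400/0.997809 = 86589.7 s, so it gains 190 s.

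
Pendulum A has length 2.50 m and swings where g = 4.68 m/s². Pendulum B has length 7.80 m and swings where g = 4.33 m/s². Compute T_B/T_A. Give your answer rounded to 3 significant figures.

T = 2π√(L/g), so T_B/T_A = √((L_B/g_B)/(L_A/g_A)) = √((7.80/4.33)/(2.50/4.68)) = 1.84.

1.84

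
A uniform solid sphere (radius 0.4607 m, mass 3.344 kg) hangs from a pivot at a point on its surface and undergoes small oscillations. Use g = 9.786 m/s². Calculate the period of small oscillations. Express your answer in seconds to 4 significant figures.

1.613 s

I_cm = (2/5)mr² = 0.28390 kg·m². The pivot is at distance d = 0.4607 m from the centre of mass.
By the parallel-axis theorem, I = I_cm + md² = 0.28390 + 0.70975 = 0.99364 kg·m².
T = 2π√(I/(mgd)) = 2π√(0.99364/(3.344 × 9.786 × 0.4607)) = 1.613 s.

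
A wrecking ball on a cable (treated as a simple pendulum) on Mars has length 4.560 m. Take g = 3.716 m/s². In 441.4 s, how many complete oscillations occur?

T = 2π√(L/g) = 2π√(4.560/3.716) = 6.9602 s.
Number of complete oscillations = ⌊441.4/6.9602⌋ = ⌊63.417⌋ = 63.

63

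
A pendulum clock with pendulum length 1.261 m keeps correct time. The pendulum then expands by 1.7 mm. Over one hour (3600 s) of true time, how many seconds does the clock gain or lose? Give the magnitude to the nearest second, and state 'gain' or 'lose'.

T ∝ √L, so T'/T = √(1.26270/1.261) = 1.00067.
In 3600 s of true time the clock registers 3600/1.00067 = 3597.6 s, so it loses 2 s.

lose 2 s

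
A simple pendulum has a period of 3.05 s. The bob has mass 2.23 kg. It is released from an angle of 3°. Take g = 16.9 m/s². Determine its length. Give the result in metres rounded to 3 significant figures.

3.98 m

From T = 2π√(L/g), L = gT²/(4π²) = 16.9 × 3.050²/(4π²) = 3.98 m.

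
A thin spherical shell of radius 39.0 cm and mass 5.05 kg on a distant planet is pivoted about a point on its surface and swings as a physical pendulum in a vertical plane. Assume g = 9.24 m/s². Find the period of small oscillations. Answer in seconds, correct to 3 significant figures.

I_cm = (2/3)mr² = 0.5121 kg·m². The pivot is at distance d = 0.390 m from the centre of mass.
By the parallel-axis theorem, I = I_cm + md² = 0.5121 + 0.7681 = 1.280 kg·m².
T = 2π√(I/(mgd)) = 2π√(1.280/(5.05 × 9.24 × 0.390)) = 1.67 s.

1.67 s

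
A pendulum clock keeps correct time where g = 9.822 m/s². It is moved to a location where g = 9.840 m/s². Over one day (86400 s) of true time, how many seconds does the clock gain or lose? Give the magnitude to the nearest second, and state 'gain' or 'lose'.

The clock's period scales as T ∝ 1/√g, so T'/T = √(9.822/9.840) = 0.999085.
In 86400 s of true time the clock registers 86400/0.999085 = 86479.1 s, so it gains 79 s.

gain 79 s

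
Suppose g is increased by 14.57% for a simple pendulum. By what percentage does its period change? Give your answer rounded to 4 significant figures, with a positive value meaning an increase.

-6.575%

T ∝ 1/√g, so T'/T = 1/√(1.1457) = 0.93425.
Percentage change in T = (0.93425 − 1) × 100% = -6.575%.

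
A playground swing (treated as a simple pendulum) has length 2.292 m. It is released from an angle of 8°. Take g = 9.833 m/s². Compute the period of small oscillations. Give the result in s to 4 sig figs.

3.034 s

T = 2π√(L/g) = 2π√(2.292/9.833) = 2π × 0.48280 = 3.034 s.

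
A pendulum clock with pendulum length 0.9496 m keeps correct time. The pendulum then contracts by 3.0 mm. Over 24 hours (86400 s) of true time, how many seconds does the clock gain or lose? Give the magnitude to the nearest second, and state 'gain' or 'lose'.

T ∝ √L, so T'/T = √(0.94660/0.9496) = 0.998419.
In 86400 s of true time the clock registers 86400/0.998419 = 86536.8 s, so it gains 137 s.

gain 137 s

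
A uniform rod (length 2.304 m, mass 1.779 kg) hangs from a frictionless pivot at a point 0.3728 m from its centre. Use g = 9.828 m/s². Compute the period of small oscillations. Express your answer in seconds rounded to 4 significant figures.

2.503 s

For a physical pendulum T = 2π√(I/(mgd)), with d = 0.37280 m from pivot to centre of mass.
I_cm = mL²/12 = 1.779 × 2.304²/12 = 0.78697 kg·m²; I = I_cm + md² = 0.78697 + 1.779 × 0.37280² = 1.0342 kg·m².
T = 2π√(1.0342/(1.779 × 9.828 × 0.37280)) = 2.503 s.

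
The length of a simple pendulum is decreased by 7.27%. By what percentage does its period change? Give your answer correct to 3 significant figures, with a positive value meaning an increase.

-3.70%

T ∝ √L, so T'/T = √(0.9273) = 0.9630.
Percentage change in T = (0.9630 − 1) × 100% = -3.70%.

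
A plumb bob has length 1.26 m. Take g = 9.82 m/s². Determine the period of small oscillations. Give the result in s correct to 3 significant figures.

T = 2π√(L/g) = 2π√(1.26/9.82) = 2π × 0.3582 = 2.25 s.

2.25 s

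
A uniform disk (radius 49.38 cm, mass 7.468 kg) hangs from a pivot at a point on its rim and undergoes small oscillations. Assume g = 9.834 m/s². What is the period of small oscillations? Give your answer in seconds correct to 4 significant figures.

I_cm = ½mr² = 0.91049 kg·m². The pivot is at distance d = 0.4938 m from the centre of mass.
By the parallel-axis theorem, I = I_cm + md² = 0.91049 + 1.8210 = 2.7315 kg·m².
T = 2π√(I/(mgd)) = 2π√(2.7315/(7.468 × 9.834 × 0.4938)) = 1.724 s.

1.724 s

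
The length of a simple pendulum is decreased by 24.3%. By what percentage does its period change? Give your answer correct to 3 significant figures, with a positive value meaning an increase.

-13.0%

T ∝ √L, so T'/T = √(0.7570) = 0.8701.
Percentage change in T = (0.8701 − 1) × 100% = -13.0%.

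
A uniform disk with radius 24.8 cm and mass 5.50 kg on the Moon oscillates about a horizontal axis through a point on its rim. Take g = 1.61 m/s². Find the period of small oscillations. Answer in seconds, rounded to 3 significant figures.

I_cm = ½mr² = 0.1691 kg·m². The pivot is at distance d = 0.248 m from the centre of mass.
By the parallel-axis theorem, I = I_cm + md² = 0.1691 + 0.3383 = 0.5074 kg·m².
T = 2π√(I/(mgd)) = 2π√(0.5074/(5.50 × 1.61 × 0.248)) = 3.02 s.

3.02 s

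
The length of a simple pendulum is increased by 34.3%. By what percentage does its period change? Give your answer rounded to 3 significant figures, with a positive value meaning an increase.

T ∝ √L, so T'/T = √(1.343) = 1.159.
Percentage change in T = (1.159 − 1) × 100% = 15.9%.

15.9%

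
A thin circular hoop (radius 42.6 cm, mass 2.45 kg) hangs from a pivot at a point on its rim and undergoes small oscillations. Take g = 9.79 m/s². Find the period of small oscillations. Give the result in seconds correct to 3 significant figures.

1.85 s

I_cm = mr² = 0.4446 kg·m². The pivot is at distance d = 0.426 m from the centre of mass.
By the parallel-axis theorem, I = I_cm + md² = 0.4446 + 0.4446 = 0.8892 kg·m².
T = 2π√(I/(mgd)) = 2π√(0.8892/(2.45 × 9.79 × 0.426)) = 1.85 s.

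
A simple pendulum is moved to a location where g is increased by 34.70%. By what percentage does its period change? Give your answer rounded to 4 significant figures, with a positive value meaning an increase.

T ∝ 1/√g, so T'/T = 1/√(1.3470) = 0.86162.
Percentage change in T = (0.86162 − 1) × 100% = -13.84%.

-13.84%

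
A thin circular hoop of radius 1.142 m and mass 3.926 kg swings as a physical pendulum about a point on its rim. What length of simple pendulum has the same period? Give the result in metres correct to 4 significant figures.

The equivalent simple-pendulum length is L_eq = I/(md), where I is about the pivot and d = 1.1420 m.
I_cm = mR² = 5.1201 kg·m², so I = I_cm + md² = 5.1201 + 5.1201 = 10.240 kg·m².
L_eq = 10.240/(3.926 × 1.1420) = 2.284 m.

2.284 m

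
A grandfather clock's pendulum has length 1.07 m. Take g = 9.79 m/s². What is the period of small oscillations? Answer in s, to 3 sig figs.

2.08 s

T = 2π√(L/g) = 2π√(1.07/9.79) = 2π × 0.3306 = 2.08 s.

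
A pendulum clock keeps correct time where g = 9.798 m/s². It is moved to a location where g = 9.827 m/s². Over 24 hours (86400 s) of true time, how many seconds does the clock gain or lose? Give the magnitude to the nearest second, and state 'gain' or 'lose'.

gain 128 s

The clock's period scales as T ∝ 1/√g, so T'/T = √(9.798/9.827) = 0.998523.
In 86400 s of true time the clock registers 86400/0.998523 = 86527.8 s, so it gains 128 s.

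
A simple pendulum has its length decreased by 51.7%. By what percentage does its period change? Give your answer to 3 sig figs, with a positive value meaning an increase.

-30.5%

T ∝ √L, so T'/T = √(0.4830) = 0.6950.
Percentage change in T = (0.6950 − 1) × 100% = -30.5%.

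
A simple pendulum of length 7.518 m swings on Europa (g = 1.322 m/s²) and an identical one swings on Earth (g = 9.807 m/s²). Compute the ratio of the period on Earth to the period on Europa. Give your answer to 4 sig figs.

T ∝ 1/√g, so T₂/T₁ = √(g₁/g₂) = √(1.322/9.807) = 0.3672.

0.3672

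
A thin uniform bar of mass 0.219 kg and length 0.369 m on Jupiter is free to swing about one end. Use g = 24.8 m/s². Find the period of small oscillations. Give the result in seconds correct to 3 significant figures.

0.626 s

For a physical pendulum T = 2π√(I/(mgd)), with d = 0.1845 m from pivot to centre of mass.
I_cm = mL²/12 = 0.219 × 0.369²/12 = 0.002485 kg·m²; I = I_cm + md² = 0.002485 + 0.219 × 0.1845² = 0.009940 kg·m².
T = 2π√(0.009940/(0.219 × 24.8 × 0.1845)) = 0.626 s.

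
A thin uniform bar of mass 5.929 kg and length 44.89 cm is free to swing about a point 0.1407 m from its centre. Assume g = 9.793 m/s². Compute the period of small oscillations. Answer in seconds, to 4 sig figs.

For a physical pendulum T = 2π√(I/(mgd)), with d = 0.14070 m from pivot to centre of mass.
I_cm = mL²/12 = 5.929 × 0.4489²/12 = 0.099563 kg·m²; I = I_cm + md² = 0.099563 + 5.929 × 0.14070² = 0.21694 kg·m².
T = 2π√(0.21694/(5.929 × 9.793 × 0.14070)) = 1.024 s.

1.024 s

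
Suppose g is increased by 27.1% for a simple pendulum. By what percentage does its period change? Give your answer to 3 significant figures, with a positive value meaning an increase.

T ∝ 1/√g, so T'/T = 1/√(1.271) = 0.8870.
Percentage change in T = (0.8870 − 1) × 100% = -11.3%.

-11.3%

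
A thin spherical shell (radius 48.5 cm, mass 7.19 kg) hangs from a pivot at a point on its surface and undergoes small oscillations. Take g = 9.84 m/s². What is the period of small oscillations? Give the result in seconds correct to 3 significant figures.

1.80 s

I_cm = (2/3)mr² = 1.128 kg·m². The pivot is at distance d = 0.485 m from the centre of mass.
By the parallel-axis theorem, I = I_cm + md² = 1.128 + 1.691 = 2.819 kg·m².
T = 2π√(I/(mgd)) = 2π√(2.819/(7.19 × 9.84 × 0.485)) = 1.80 s.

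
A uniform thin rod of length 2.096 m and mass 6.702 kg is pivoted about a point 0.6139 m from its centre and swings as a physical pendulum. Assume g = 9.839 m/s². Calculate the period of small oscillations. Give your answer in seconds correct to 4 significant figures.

2.204 s

For a physical pendulum T = 2π√(I/(mgd)), with d = 0.61390 m from pivot to centre of mass.
I_cm = mL²/12 = 6.702 × 2.096²/12 = 2.4536 kg·m²; I = I_cm + md² = 2.4536 + 6.702 × 0.61390² = 4.9794 kg·m².
T = 2π√(4.9794/(6.702 × 9.839 × 0.61390)) = 2.204 s.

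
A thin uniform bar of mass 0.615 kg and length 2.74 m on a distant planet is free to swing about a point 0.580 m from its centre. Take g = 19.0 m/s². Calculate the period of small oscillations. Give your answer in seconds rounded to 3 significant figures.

1.86 s

For a physical pendulum T = 2π√(I/(mgd)), with d = 0.5800 m from pivot to centre of mass.
I_cm = mL²/12 = 0.615 × 2.74²/12 = 0.3848 kg·m²; I = I_cm + md² = 0.3848 + 0.615 × 0.5800² = 0.5917 kg·m².
T = 2π√(0.5917/(0.615 × 19.0 × 0.5800)) = 1.86 s.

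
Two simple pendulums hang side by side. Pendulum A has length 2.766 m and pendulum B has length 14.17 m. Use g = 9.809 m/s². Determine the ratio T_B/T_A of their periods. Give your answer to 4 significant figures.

T ∝ √L, so T_B/T_A = √(L_B/L_A) = √(14.17/2.766) = 2.263.

2.263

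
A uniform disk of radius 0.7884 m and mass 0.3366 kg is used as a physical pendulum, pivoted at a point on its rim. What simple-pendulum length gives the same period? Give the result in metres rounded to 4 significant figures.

The equivalent simple-pendulum length is L_eq = I/(md), where I is about the pivot and d = 0.78840 m.
I_cm = ½mR² = 0.10461 kg·m², so I = I_cm + md² = 0.10461 + 0.20922 = 0.31383 kg·m².
L_eq = 0.31383/(0.3366 × 0.78840) = 1.183 m.

1.183 m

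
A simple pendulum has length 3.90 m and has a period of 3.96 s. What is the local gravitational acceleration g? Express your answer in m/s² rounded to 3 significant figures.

From T = 2π√(L/g), g = 4π²L/T² = 4π² × 3.90/3.960² = 9.82 m/s².

9.82 m/s²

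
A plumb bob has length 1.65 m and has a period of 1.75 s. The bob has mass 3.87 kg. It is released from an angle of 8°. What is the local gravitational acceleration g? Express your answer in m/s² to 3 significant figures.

21.3 m/s²

From T = 2π√(L/g), g = 4π²L/T² = 4π² × 1.65/1.750² = 21.3 m/s².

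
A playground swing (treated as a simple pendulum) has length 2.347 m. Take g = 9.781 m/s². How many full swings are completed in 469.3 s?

152

T = 2π√(L/g) = 2π√(2.347/9.781) = 3.0778 s.
Number of complete oscillations = ⌊469.3/3.0778⌋ = ⌊152.48⌋ = 152.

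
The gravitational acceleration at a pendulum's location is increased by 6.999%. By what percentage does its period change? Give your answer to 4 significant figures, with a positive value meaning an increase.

-3.326%

T ∝ 1/√g, so T'/T = 1/√(1.0700) = 0.96674.
Percentage change in T = (0.96674 − 1) × 100% = -3.326%.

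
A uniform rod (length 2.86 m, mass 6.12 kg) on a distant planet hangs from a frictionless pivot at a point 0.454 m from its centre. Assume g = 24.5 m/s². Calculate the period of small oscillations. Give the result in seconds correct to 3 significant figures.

For a physical pendulum T = 2π√(I/(mgd)), with d = 0.4540 m from pivot to centre of mass.
I_cm = mL²/12 = 6.12 × 2.86²/12 = 4.172 kg·m²; I = I_cm + md² = 4.172 + 6.12 × 0.4540² = 5.433 kg·m².
T = 2π√(5.433/(6.12 × 24.5 × 0.4540)) = 1.78 s.

1.78 s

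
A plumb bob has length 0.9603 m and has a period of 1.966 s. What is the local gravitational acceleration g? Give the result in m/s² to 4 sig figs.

9.808 m/s²

From T = 2π√(L/g), g = 4π²L/T² = 4π² × 0.9603/1.9660² = 9.808 m/s².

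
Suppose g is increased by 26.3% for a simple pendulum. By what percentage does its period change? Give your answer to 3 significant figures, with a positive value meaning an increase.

T ∝ 1/√g, so T'/T = 1/√(1.263) = 0.8898.
Percentage change in T = (0.8898 − 1) × 100% = -11.0%.

-11.0%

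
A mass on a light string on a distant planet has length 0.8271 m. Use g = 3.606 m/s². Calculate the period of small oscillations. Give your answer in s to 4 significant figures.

3.009 s

T = 2π√(L/g) = 2π√(0.8271/3.606) = 2π × 0.47892 = 3.009 s.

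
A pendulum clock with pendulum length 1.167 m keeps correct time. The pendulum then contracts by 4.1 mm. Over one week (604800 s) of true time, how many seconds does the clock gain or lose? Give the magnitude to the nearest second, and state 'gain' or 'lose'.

T ∝ √L, so T'/T = √(1.16290/1.167) = 0.998242.
In 604800 s of true time the clock registers 604800/0.998242 = 605865.2 s, so it gains 1065 s.

gain 1065 s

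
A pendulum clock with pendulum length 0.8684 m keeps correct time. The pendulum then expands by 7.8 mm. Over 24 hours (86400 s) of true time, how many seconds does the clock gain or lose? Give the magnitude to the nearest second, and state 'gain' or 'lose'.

lose 385 s

T ∝ √L, so T'/T = √(0.87620/0.8684) = 1.00448.
In 86400 s of true time the clock registers 86400/1.00448 = 86014.6 s, so it loses 385 s.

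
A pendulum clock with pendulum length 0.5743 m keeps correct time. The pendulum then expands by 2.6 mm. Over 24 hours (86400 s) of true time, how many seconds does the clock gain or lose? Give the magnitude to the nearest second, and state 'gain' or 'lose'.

T ∝ √L, so T'/T = √(0.57690/0.5743) = 1.00226.
In 86400 s of true time the clock registers 86400/1.00226 = 86205.1 s, so it loses 195 s.

lose 195 s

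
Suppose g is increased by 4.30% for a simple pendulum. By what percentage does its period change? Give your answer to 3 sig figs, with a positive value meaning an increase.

T ∝ 1/√g, so T'/T = 1/√(1.043) = 0.9792.
Percentage change in T = (0.9792 − 1) × 100% = -2.08%.

-2.08%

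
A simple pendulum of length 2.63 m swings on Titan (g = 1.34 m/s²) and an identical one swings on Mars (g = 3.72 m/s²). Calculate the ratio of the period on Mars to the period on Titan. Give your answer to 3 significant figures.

0.600

T ∝ 1/√g, so T₂/T₁ = √(g₁/g₂) = √(1.34/3.72) = 0.600.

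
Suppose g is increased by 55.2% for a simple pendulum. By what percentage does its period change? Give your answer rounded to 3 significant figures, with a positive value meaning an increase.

T ∝ 1/√g, so T'/T = 1/√(1.552) = 0.8027.
Percentage change in T = (0.8027 − 1) × 100% = -19.7%.

-19.7%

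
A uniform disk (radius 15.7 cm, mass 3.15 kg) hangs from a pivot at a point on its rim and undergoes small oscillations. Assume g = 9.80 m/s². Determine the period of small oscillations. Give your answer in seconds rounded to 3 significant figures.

I_cm = ½mr² = 0.03882 kg·m². The pivot is at distance d = 0.157 m from the centre of mass.
By the parallel-axis theorem, I = I_cm + md² = 0.03882 + 0.07764 = 0.1165 kg·m².
T = 2π√(I/(mgd)) = 2π√(0.1165/(3.15 × 9.80 × 0.157)) = 0.974 s.

0.974 s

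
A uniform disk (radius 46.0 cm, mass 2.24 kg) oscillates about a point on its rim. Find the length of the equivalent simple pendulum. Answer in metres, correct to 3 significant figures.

0.690 m

The equivalent simple-pendulum length is L_eq = I/(md), where I is about the pivot and d = 0.4600 m.
I_cm = ½mR² = 0.2370 kg·m², so I = I_cm + md² = 0.2370 + 0.4740 = 0.7110 kg·m².
L_eq = 0.7110/(2.24 × 0.4600) = 0.690 m.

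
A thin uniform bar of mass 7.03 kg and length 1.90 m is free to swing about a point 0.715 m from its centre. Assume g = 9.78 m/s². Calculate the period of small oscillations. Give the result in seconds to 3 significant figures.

2.14 s

For a physical pendulum T = 2π√(I/(mgd)), with d = 0.7150 m from pivot to centre of mass.
I_cm = mL²/12 = 7.03 × 1.90²/12 = 2.115 kg·m²; I = I_cm + md² = 2.115 + 7.03 × 0.7150² = 5.709 kg·m².
T = 2π√(5.709/(7.03 × 9.78 × 0.7150)) = 2.14 s.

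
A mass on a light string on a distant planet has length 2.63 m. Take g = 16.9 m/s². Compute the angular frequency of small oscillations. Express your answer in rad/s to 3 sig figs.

2.53 rad/s

ω = √(g/L) = √(16.9/2.63) = 2.53 rad/s.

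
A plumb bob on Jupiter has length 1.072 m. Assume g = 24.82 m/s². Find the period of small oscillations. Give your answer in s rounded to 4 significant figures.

T = 2π√(L/g) = 2π√(1.072/24.82) = 2π × 0.20782 = 1.306 s.

1.306 s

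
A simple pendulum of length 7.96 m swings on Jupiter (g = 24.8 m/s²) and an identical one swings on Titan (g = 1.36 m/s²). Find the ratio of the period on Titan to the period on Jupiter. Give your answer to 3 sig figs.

4.27

T ∝ 1/√g, so T₂/T₁ = √(g₁/g₂) = √(24.8/1.36) = 4.27.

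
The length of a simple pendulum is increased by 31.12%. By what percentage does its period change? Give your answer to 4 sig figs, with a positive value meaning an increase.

T ∝ √L, so T'/T = √(1.3112) = 1.1451.
Percentage change in T = (1.1451 − 1) × 100% = 14.51%.

14.51%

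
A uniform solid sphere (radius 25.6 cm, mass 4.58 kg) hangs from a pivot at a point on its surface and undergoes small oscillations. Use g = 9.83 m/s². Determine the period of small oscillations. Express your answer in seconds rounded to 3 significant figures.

1.20 s

I_cm = (2/5)mr² = 0.1201 kg·m². The pivot is at distance d = 0.256 m from the centre of mass.
By the parallel-axis theorem, I = I_cm + md² = 0.1201 + 0.3002 = 0.4202 kg·m².
T = 2π√(I/(mgd)) = 2π√(0.4202/(4.58 × 9.83 × 0.256)) = 1.20 s.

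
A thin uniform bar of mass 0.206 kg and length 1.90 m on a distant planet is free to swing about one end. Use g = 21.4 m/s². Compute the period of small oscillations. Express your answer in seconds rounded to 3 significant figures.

For a physical pendulum T = 2π√(I/(mgd)), with d = 0.9500 m from pivot to centre of mass.
I_cm = mL²/12 = 0.206 × 1.90²/12 = 0.06197 kg·m²; I = I_cm + md² = 0.06197 + 0.206 × 0.9500² = 0.2479 kg·m².
T = 2π√(0.2479/(0.206 × 21.4 × 0.9500)) = 1.53 s.

1.53 s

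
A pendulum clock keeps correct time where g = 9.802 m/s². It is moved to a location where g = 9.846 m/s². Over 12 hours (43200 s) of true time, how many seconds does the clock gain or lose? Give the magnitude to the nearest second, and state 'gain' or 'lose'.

The clock's period scales as T ∝ 1/√g, so T'/T = √(9.802/9.846) = 0.997763.
In 43200 s of true time the clock registers 43200/0.997763 = 43296.9 s, so it gains 97 s.

gain 97 s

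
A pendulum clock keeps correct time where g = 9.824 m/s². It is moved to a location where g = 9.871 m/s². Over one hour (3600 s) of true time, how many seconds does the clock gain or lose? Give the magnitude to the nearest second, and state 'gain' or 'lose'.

The clock's period scales as T ∝ 1/√g, so T'/T = √(9.824/9.871) = 0.997616.
In 3600 s of true time the clock registers 3600/0.997616 = 3608.6 s, so it gains 9 s.

gain 9 s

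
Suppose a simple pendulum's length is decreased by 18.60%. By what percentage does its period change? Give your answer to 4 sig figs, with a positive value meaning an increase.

T ∝ √L, so T'/T = √(0.81400) = 0.90222.
Percentage change in T = (0.90222 − 1) × 100% = -9.778%.

-9.778%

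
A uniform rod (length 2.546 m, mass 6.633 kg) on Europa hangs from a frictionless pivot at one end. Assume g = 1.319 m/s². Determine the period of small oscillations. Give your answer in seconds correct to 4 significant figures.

For a physical pendulum T = 2π√(I/(mgd)), with d = 1.2730 m from pivot to centre of mass.
I_cm = mL²/12 = 6.633 × 2.546²/12 = 3.5830 kg·m²; I = I_cm + md² = 3.5830 + 6.633 × 1.2730² = 14.332 kg·m².
T = 2π√(14.332/(6.633 × 1.319 × 1.2730)) = 7.128 s.

7.128 s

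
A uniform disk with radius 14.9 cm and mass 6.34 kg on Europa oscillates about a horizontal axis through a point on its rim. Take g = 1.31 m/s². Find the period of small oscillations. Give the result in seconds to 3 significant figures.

2.60 s

I_cm = ½mr² = 0.07038 kg·m². The pivot is at distance d = 0.149 m from the centre of mass.
By the parallel-axis theorem, I = I_cm + md² = 0.07038 + 0.1408 = 0.2111 kg·m².
T = 2π√(I/(mgd)) = 2π√(0.2111/(6.34 × 1.31 × 0.149)) = 2.60 s.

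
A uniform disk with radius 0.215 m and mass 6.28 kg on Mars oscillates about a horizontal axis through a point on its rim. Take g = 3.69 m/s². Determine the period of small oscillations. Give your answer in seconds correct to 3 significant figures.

I_cm = ½mr² = 0.1451 kg·m². The pivot is at distance d = 0.215 m from the centre of mass.
By the parallel-axis theorem, I = I_cm + md² = 0.1451 + 0.2903 = 0.4354 kg·m².
T = 2π√(I/(mgd)) = 2π√(0.4354/(6.28 × 3.69 × 0.215)) = 1.86 s.

1.86 s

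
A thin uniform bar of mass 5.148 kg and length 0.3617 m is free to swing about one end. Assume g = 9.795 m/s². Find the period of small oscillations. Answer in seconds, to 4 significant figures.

0.9858 s

For a physical pendulum T = 2π√(I/(mgd)), with d = 0.18085 m from pivot to centre of mass.
I_cm = mL²/12 = 5.148 × 0.3617²/12 = 0.056125 kg·m²; I = I_cm + md² = 0.056125 + 5.148 × 0.18085² = 0.22450 kg·m².
T = 2π√(0.22450/(5.148 × 9.795 × 0.18085)) = 0.9858 s.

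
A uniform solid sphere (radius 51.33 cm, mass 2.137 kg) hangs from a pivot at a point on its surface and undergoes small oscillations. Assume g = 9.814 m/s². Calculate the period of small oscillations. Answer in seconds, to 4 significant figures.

1.700 s

I_cm = (2/5)mr² = 0.22522 kg·m². The pivot is at distance d = 0.5133 m from the centre of mass.
By the parallel-axis theorem, I = I_cm + md² = 0.22522 + 0.56305 = 0.78827 kg·m².
T = 2π√(I/(mgd)) = 2π√(0.78827/(2.137 × 9.814 × 0.5133)) = 1.700 s.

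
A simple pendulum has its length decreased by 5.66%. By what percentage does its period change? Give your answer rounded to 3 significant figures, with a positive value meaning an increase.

T ∝ √L, so T'/T = √(0.9434) = 0.9713.
Percentage change in T = (0.9713 − 1) × 100% = -2.87%.

-2.87%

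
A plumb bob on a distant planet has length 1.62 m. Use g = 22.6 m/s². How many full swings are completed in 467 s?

277

T = 2π√(L/g) = 2π√(1.62/22.6) = 1.682 s.
Number of complete oscillations = ⌊467/1.682⌋ = ⌊277.6⌋ = 277.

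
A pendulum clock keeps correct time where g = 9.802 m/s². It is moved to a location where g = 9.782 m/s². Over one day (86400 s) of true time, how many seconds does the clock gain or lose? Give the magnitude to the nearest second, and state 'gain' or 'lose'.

lose 88 s

The clock's period scales as T ∝ 1/√g, so T'/T = √(9.802/9.782) = 1.00102.
In 86400 s of true time the clock registers 86400/1.00102 = 86311.8 s, so it loses 88 s.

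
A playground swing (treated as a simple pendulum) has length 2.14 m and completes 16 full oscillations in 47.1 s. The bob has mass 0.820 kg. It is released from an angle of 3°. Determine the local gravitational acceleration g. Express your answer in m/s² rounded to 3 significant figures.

9.75 m/s²

T = 47.1/16 = 2.944 s.
From T = 2π√(L/g), g = 4π²L/T² = 4π² × 2.14/2.944² = 9.75 m/s².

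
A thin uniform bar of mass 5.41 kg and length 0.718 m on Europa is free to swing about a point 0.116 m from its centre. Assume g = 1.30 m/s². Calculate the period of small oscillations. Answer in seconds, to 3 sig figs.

For a physical pendulum T = 2π√(I/(mgd)), with d = 0.1160 m from pivot to centre of mass.
I_cm = mL²/12 = 5.41 × 0.718²/12 = 0.2324 kg·m²; I = I_cm + md² = 0.2324 + 5.41 × 0.1160² = 0.3052 kg·m².
T = 2π√(0.3052/(5.41 × 1.30 × 0.1160)) = 3.84 s.

3.84 s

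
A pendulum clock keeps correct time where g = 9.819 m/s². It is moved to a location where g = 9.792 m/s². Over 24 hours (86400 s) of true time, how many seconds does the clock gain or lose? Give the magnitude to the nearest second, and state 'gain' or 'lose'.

lose 119 s

The clock's period scales as T ∝ 1/√g, so T'/T = √(9.819/9.792) = 1.00138.
In 86400 s of true time the clock registers 86400/1.00138 = 86281.1 s, so it loses 119 s.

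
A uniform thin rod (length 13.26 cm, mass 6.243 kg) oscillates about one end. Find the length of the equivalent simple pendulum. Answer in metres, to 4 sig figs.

The equivalent simple-pendulum length is L_eq = I/(md), where I is about the pivot and d = 0.066300 m.
I_cm = (1/12)mL² = 0.0091474 kg·m², so I = I_cm + md² = 0.0091474 + 0.027442 = 0.036590 kg·m².
L_eq = 0.036590/(6.243 × 0.066300) = 0.08840 m.

0.08840 m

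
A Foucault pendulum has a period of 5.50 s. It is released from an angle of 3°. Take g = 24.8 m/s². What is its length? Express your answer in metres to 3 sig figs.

19.0 m

From T = 2π√(L/g), L = gT²/(4π²) = 24.8 × 5.500²/(4π²) = 19.0 m.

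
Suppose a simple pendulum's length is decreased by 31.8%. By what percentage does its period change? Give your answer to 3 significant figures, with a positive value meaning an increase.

-17.4%

T ∝ √L, so T'/T = √(0.6820) = 0.8258.
Percentage change in T = (0.8258 − 1) × 100% = -17.4%.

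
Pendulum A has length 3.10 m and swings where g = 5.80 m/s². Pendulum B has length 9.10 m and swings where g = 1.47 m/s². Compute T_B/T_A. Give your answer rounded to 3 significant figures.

T = 2π√(L/g), so T_B/T_A = √((L_B/g_B)/(L_A/g_A)) = √((9.10/1.47)/(3.10/5.80)) = 3.40.

3.40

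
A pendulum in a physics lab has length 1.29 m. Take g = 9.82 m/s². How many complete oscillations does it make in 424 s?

T = 2π√(L/g) = 2π√(1.29/9.82) = 2.277 s.
Number of complete oscillations = ⌊424/2.277⌋ = ⌊186.2⌋ = 186.

186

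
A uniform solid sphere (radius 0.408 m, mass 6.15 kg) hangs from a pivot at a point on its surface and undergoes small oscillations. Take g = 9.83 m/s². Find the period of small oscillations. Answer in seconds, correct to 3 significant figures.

I_cm = (2/5)mr² = 0.4095 kg·m². The pivot is at distance d = 0.408 m from the centre of mass.
By the parallel-axis theorem, I = I_cm + md² = 0.4095 + 1.024 = 1.433 kg·m².
T = 2π√(I/(mgd)) = 2π√(1.433/(6.15 × 9.83 × 0.408)) = 1.51 s.

1.51 s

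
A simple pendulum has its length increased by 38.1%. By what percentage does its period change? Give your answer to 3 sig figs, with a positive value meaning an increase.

T ∝ √L, so T'/T = √(1.381) = 1.175.
Percentage change in T = (1.175 − 1) × 100% = 17.5%.

17.5%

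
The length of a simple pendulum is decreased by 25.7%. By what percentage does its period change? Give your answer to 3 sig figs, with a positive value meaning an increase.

T ∝ √L, so T'/T = √(0.7430) = 0.8620.
Percentage change in T = (0.8620 − 1) × 100% = -13.8%.

-13.8%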